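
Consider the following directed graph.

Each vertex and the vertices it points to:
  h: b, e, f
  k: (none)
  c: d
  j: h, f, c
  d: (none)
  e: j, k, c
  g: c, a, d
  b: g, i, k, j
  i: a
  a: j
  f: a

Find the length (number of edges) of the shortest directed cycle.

3

For each vertex v, BFS finds the shortest path from v back to v.
The shortest such closed walk is b → j → h → b, length 3.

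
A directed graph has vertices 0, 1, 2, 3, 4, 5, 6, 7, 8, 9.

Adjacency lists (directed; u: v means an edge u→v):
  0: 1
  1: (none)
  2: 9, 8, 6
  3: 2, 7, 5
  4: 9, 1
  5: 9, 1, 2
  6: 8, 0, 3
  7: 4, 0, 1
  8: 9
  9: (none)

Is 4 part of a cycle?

4 lies on a cycle iff there is a path from 4 back to itself.
Exploring from 4, it never reaches itself; equivalently, its strongly connected component is a singleton.

No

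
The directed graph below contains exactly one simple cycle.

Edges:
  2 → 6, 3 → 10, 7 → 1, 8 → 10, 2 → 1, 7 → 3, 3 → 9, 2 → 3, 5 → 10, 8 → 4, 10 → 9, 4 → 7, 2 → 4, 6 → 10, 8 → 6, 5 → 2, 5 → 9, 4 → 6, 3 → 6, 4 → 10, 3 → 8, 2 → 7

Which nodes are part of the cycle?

DFS with gray/black marking from 4:
4 gray
  10 gray
    9 gray
    9 black
  10 black
  7 gray
    3 gray
      3→9: 9 black — skip
      3→10: 10 black — skip
      6 gray
        6→10: 10 black — skip
      6 black
      8 gray
        8→10: 10 black — skip
        8→6: 6 black — skip
        8→4: 4 is gray → back edge
Back edge closes the cycle 4 → 7 → 3 → 8 → 4; its vertices are {3, 4, 7, 8}.

3, 4, 7, 8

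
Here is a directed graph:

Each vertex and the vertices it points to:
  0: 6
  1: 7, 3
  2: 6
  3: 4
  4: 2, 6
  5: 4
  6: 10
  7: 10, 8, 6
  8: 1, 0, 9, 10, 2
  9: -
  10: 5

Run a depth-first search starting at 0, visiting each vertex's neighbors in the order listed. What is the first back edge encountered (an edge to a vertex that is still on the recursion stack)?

2→6

DFS from 0 (visiting each vertex's neighbors in the order listed); mark gray on enter, black on exit:
0 gray
  6 gray
    10 gray
      5 gray
        4 gray
          2 gray
            2→6: 6 is gray → back edge
First back edge: 2 → 6.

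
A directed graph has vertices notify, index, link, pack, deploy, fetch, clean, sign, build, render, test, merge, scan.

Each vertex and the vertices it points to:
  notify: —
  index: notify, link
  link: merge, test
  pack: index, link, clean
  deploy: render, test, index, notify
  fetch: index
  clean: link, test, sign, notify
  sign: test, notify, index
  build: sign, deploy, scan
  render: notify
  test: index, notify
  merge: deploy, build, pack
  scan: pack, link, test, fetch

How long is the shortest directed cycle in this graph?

For each vertex v, BFS finds the shortest path from v back to v.
The shortest such closed walk is merge → pack → link → merge, length 3.

3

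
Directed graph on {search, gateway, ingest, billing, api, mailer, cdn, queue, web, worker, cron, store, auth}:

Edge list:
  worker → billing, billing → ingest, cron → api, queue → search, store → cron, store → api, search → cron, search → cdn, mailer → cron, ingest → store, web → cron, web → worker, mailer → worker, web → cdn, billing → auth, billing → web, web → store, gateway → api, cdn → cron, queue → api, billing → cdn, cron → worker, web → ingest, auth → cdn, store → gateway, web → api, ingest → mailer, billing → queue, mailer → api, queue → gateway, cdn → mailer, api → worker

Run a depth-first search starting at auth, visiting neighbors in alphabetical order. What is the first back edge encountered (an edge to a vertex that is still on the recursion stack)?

billing->auth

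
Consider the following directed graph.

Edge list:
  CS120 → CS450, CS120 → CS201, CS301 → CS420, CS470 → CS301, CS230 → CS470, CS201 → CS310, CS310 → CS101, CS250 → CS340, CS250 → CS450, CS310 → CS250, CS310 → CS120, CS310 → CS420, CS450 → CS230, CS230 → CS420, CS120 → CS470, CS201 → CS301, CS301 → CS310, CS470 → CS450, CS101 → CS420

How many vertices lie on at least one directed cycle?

A vertex is on a directed cycle iff it belongs to a strongly connected component of size ≥ 2 (or has a self-loop).
The vertices on cycles are {CS120, CS201, CS230, CS250, CS301, CS310, CS450, CS470} — 8 in total.

8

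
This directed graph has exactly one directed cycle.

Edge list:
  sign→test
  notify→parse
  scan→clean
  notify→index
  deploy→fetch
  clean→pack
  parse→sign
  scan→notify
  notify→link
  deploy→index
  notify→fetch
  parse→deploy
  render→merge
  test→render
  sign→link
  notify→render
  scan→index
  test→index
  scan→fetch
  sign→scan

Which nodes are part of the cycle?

DFS with gray/black marking from sign:
sign gray
  link gray
  link black
  scan gray
    clean gray
      pack gray
      pack black
    clean black
    index gray
    index black
    fetch gray
    fetch black
    notify gray
      notify→index: index black — skip
      render gray
        merge gray
        merge black
      render black
      notify→fetch: fetch black — skip
      parse gray
        parse→sign: sign is gray → back edge
Back edge closes the cycle sign → scan → notify → parse → sign; its vertices are {scan, sign, parse, notify}.

scan, sign, parse, notify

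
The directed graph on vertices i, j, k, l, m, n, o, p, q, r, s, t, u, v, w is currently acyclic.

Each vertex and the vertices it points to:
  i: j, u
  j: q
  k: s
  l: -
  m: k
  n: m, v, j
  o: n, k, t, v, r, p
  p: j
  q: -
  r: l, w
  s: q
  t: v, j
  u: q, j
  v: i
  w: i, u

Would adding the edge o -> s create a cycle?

Adding o→s creates a cycle iff s can already reach o.
Explore from s: no path reaches o. The graph stays acyclic.

No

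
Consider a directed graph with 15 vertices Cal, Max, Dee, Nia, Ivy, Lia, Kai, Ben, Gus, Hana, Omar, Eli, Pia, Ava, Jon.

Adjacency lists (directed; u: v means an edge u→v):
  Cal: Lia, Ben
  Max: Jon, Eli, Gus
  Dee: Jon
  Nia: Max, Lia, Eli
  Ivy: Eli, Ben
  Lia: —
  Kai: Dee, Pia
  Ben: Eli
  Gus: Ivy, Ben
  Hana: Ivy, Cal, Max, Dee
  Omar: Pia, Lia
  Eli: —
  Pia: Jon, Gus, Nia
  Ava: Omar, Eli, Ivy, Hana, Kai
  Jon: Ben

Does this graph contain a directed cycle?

DFS with white/gray/black marking, starting from Omar:
Omar gray
  Pia gray
    Jon gray
      Ben gray
        Eli gray
        Eli black
      Ben black
    Jon black
    Gus gray
      Ivy gray
        Ivy→Eli: Eli black — skip
        Ivy→Ben: Ben black — skip
      Ivy black
      Gus→Ben: Ben black — skip
    Gus black
    Nia gray
      Max gray
        Max→Jon: Jon black — skip
        Max→Eli: Eli black — skip
        Max→Gus: Gus black — skip
      Max black
      Lia gray
      Lia black
      Nia→Eli: Eli black — skip
    Nia black
  Pia black
  Omar→Lia: Lia black — skip
Omar black
Cal gray
  Cal→Lia: Lia black — skip
  Cal→Ben: Ben black — skip
Cal black
Dee gray
  Dee→Jon: Jon black — skip
Dee black
Kai gray
  Kai→Dee: Dee black — skip
  Kai→Pia: Pia black — skip
Kai black
Hana gray
  Hana→Ivy: Ivy black — skip
  Hana→Cal: Cal black — skip
  Hana→Max: Max black — skip
  Hana→Dee: Dee black — skip
Hana black
Ava gray
  Ava→Omar: Omar black — skip
  Ava→Eli: Eli black — skip
  Ava→Ivy: Ivy black — skip
  Ava→Hana: Hana black — skip
  Ava→Kai: Kai black — skip
Ava black
Every edge goes to a white or black vertex — no back edge, so the graph is acyclic.

No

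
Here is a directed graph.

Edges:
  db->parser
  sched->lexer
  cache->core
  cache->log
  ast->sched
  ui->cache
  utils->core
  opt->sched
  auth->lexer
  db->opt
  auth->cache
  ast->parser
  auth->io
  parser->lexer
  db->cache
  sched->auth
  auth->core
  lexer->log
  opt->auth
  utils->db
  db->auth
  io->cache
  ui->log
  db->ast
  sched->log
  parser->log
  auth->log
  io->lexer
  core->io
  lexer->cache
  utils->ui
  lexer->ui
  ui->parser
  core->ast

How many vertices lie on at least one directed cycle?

9

A vertex is on a directed cycle iff it belongs to a strongly connected component of size ≥ 2 (or has a self-loop).
The vertices on cycles are {io, ui, ast, auth, core, cache, lexer, sched, parser} — 9 in total.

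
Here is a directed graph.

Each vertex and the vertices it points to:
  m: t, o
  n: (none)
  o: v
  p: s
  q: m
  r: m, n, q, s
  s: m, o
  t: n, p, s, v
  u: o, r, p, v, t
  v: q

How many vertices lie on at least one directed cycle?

7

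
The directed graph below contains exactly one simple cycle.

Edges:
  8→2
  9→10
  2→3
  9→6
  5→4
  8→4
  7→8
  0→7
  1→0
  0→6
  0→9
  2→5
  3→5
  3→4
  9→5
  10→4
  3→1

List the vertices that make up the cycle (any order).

0, 1, 2, 3, 7, 8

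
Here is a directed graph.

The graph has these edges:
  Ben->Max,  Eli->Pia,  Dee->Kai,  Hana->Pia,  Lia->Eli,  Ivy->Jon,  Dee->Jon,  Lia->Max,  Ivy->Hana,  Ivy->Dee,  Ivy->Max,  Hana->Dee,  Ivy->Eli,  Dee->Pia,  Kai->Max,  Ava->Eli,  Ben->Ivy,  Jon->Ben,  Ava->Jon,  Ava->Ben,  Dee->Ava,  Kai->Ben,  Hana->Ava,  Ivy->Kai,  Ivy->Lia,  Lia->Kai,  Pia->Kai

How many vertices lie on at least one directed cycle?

10

A vertex is on a directed cycle iff it belongs to a strongly connected component of size ≥ 2 (or has a self-loop).
The vertices on cycles are {Ava, Ben, Dee, Eli, Ivy, Jon, Kai, Lia, Pia, Hana} — 10 in total.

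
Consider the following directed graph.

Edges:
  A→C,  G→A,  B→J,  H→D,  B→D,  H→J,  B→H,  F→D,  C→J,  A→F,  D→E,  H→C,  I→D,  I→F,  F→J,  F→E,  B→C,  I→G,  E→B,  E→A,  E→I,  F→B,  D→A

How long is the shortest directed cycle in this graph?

For each vertex v, BFS finds the shortest path from v back to v.
The shortest such closed walk is I → D → E → I, length 3.

3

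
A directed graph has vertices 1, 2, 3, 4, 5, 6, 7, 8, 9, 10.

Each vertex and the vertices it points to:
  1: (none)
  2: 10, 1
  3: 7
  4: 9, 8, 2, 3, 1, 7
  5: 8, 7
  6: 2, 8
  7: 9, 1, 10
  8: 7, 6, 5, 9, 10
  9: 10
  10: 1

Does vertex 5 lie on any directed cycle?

5 is on a cycle iff 5 can reach itself via ≥1 edge.
5 → 8 → 5 — yes.

Yes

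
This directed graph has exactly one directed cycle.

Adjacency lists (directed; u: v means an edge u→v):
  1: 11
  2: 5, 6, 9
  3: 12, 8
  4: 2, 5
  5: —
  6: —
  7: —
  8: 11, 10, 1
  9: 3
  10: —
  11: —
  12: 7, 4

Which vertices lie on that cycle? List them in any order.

DFS with gray/black marking from 3:
3 gray
  12 gray
    7 gray
    7 black
    4 gray
      2 gray
        5 gray
        5 black
        6 gray
        6 black
        9 gray
          9→3: 3 is gray → back edge
Back edge closes the cycle 3 → 12 → 4 → 2 → 9 → 3; its vertices are {2, 3, 4, 9, 12}.

2, 3, 4, 9, 12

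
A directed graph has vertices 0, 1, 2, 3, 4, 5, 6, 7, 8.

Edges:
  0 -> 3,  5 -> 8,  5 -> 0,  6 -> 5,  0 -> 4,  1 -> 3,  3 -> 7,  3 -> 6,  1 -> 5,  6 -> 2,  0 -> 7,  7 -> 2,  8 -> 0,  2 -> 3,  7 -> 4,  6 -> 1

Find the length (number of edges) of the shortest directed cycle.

For each vertex v, BFS finds the shortest path from v back to v.
The shortest such closed walk is 6 → 2 → 3 → 6, length 3.

3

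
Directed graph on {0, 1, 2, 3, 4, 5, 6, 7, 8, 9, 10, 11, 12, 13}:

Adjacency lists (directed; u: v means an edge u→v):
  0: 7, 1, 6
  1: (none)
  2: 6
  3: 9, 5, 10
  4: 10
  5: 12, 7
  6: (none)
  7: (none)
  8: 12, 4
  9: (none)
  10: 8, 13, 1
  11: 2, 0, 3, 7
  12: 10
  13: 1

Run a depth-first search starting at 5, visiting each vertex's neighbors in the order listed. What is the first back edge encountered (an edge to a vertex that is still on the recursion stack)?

8→12

DFS from 5 (visiting each vertex's neighbors in the order listed); mark gray on enter, black on exit:
5 gray
  12 gray
    10 gray
      8 gray
        8→12: 12 is gray → back edge
First back edge: 8 → 12.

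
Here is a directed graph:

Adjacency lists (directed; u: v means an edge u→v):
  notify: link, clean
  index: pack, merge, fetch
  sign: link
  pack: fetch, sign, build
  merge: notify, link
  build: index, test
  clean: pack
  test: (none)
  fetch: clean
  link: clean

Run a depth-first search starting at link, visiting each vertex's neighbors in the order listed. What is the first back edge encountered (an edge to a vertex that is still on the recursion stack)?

DFS from link (visiting each vertex's neighbors in the order listed); mark gray on enter, black on exit:
link gray
  clean gray
    pack gray
      fetch gray
        fetch→clean: clean is gray → back edge
First back edge: fetch → clean.

fetch->clean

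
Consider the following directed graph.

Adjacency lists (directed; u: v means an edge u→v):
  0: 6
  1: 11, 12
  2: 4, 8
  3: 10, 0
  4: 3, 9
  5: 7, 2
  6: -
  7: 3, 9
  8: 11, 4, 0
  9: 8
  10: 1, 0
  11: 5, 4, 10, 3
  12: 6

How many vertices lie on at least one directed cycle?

A vertex is on a directed cycle iff it belongs to a strongly connected component of size ≥ 2 (or has a self-loop).
The vertices on cycles are {1, 2, 3, 4, 5, 7, 8, 9, 10, 11} — 10 in total.

10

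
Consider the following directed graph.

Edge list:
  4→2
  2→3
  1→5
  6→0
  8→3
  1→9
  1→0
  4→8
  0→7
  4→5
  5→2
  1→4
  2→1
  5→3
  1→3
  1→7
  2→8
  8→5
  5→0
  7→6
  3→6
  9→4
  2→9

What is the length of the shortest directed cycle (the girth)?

For each vertex v, BFS finds the shortest path from v back to v.
The shortest such closed walk is 1 → 4 → 2 → 1, length 3.

3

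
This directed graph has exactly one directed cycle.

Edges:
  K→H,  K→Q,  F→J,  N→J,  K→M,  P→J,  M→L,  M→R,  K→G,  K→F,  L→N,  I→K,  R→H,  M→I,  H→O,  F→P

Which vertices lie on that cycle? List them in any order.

I, K, M

DFS with gray/black marking from K:
K gray
  G gray
  G black
  Q gray
  Q black
  F gray
    P gray
      J gray
      J black
    P black
    F→J: J black — skip
  F black
  H gray
    O gray
    O black
  H black
  M gray
    I gray
      I→K: K is gray → back edge
Back edge closes the cycle K → M → I → K; its vertices are {I, K, M}.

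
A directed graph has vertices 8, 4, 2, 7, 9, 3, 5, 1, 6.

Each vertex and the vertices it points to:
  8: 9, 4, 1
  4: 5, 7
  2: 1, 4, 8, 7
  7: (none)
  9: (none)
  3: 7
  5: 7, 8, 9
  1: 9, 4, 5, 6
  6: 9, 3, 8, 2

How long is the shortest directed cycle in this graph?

For each vertex v, BFS finds the shortest path from v back to v.
The shortest such closed walk is 6 → 2 → 1 → 6, length 3.

3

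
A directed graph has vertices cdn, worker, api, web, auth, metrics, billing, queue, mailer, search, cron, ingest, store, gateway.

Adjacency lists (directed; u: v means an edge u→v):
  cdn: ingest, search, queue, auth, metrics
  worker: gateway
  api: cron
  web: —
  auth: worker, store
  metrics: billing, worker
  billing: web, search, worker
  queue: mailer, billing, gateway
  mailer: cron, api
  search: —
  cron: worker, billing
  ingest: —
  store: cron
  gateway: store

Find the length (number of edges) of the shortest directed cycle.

For each vertex v, BFS finds the shortest path from v back to v.
The shortest such closed walk is gateway → store → cron → worker → gateway, length 4.

4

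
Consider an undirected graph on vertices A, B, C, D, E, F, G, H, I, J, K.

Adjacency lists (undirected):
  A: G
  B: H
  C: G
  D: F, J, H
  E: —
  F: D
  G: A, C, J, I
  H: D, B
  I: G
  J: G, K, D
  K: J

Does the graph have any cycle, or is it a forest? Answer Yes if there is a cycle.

DFS, tracking each vertex's parent; an edge to a visited non-parent vertex closes a cycle.
Start from A:
visit A (parent –)
  visit G (parent A)
    G–A: parent, skip
    visit C (parent G)
      C–G: parent, skip
    visit J (parent G)
      J–G: parent, skip
      visit K (parent J)
        K–J: parent, skip
      visit D (parent J)
        visit F (parent D)
          F–D: parent, skip
        D–J: parent, skip
        visit H (parent D)
          H–D: parent, skip
          visit B (parent H)
            B–H: parent, skip
    visit I (parent G)
      I–G: parent, skip
visit E (parent –)
No non-parent visited neighbor found — the graph is a forest.

No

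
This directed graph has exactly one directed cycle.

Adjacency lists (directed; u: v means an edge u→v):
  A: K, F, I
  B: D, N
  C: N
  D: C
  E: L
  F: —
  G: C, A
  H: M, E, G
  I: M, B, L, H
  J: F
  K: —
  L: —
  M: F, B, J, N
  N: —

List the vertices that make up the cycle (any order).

DFS with gray/black marking from A:
A gray
  K gray
  K black
  F gray
  F black
  I gray
    M gray
      M→F: F black — skip
      B gray
        D gray
          C gray
            N gray
            N black
          C black
        D black
        B→N: N black — skip
      B black
      J gray
        J→F: F black — skip
      J black
      M→N: N black — skip
    M black
    I→B: B black — skip
    L gray
    L black
    H gray
      H→M: M black — skip
      E gray
        E→L: L black — skip
      E black
      G gray
        G→C: C black — skip
        G→A: A is gray → back edge
Back edge closes the cycle A → I → H → G → A; its vertices are {A, G, H, I}.

A, G, H, I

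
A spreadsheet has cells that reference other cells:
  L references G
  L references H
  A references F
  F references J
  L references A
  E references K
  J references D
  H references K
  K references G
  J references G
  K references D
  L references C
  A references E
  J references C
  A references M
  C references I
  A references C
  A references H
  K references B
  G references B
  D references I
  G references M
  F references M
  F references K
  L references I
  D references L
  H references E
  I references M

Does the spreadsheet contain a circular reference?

Yes

DFS with white/gray/black marking, starting from D:
D gray
  I gray
    M gray
    M black
  I black
  L gray
    C gray
      C→I: I black — skip
    C black
    A gray
      A→M: M black — skip
      H gray
        E gray
          K gray
            K→D: D is gray → back edge
Back edge found, so a cycle exists: D → L → A → H → E → K → D.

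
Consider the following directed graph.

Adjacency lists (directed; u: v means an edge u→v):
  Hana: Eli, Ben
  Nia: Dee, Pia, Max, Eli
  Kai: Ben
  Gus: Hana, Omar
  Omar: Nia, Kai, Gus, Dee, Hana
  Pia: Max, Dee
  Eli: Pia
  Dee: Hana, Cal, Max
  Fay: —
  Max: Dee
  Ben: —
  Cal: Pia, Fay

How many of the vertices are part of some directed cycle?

A vertex is on a directed cycle iff it belongs to a strongly connected component of size ≥ 2 (or has a self-loop).
The vertices on cycles are {Cal, Dee, Eli, Gus, Max, Pia, Hana, Omar} — 8 in total.

8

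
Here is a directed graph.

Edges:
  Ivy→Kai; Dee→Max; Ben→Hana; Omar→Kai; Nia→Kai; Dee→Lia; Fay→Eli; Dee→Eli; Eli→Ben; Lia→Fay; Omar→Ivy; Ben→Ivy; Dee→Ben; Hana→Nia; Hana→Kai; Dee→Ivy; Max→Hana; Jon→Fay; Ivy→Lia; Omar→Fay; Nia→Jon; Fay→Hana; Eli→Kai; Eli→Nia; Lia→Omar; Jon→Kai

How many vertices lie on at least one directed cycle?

9

A vertex is on a directed cycle iff it belongs to a strongly connected component of size ≥ 2 (or has a self-loop).
The vertices on cycles are {Ben, Eli, Fay, Ivy, Jon, Lia, Nia, Hana, Omar} — 9 in total.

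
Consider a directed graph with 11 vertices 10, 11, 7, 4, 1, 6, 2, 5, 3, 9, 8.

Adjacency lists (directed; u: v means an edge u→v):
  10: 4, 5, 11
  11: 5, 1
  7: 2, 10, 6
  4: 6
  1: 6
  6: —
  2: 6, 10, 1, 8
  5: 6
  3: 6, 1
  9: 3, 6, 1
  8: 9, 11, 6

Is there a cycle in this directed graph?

No

DFS with white/gray/black marking, starting from 5:
5 gray
  6 gray
  6 black
5 black
10 gray
  4 gray
    4→6: 6 black — skip
  4 black
  10→5: 5 black — skip
  11 gray
    11→5: 5 black — skip
    1 gray
      1→6: 6 black — skip
    1 black
  11 black
10 black
7 gray
  2 gray
    2→6: 6 black — skip
    2→10: 10 black — skip
    2→1: 1 black — skip
    8 gray
      9 gray
        3 gray
          3→6: 6 black — skip
          3→1: 1 black — skip
        3 black
        9→6: 6 black — skip
        9→1: 1 black — skip
      9 black
      8→11: 11 black — skip
      8→6: 6 black — skip
    8 black
  2 black
  7→10: 10 black — skip
  7→6: 6 black — skip
7 black
Every edge goes to a white or black vertex — no back edge, so the graph is acyclic.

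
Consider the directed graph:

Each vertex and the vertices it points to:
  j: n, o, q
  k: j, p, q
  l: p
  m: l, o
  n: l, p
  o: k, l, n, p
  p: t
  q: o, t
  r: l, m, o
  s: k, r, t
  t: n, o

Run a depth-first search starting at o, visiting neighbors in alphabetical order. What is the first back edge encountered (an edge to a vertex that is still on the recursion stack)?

DFS from o (visiting neighbors in alphabetical order); mark gray on enter, black on exit:
o gray
  k gray
    j gray
      n gray
        l gray
          p gray
            t gray
              t→n: n is gray → back edge
First back edge: t → n.

t→n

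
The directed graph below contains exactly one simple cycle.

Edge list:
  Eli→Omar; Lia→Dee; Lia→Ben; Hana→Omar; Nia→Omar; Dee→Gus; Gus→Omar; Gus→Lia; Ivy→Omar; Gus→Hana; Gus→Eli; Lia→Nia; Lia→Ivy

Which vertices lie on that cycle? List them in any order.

DFS with gray/black marking from Lia:
Lia gray
  Nia gray
    Omar gray
    Omar black
  Nia black
  Dee gray
    Gus gray
      Gus→Omar: Omar black — skip
      Gus→Lia: Lia is gray → back edge
Back edge closes the cycle Lia → Dee → Gus → Lia; its vertices are {Dee, Gus, Lia}.

Dee, Gus, Lia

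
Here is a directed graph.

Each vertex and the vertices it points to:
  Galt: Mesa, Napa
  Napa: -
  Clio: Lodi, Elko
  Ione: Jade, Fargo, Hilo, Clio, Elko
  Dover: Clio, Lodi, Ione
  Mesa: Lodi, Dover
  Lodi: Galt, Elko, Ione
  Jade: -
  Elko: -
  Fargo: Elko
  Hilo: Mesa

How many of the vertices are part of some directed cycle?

7

A vertex is on a directed cycle iff it belongs to a strongly connected component of size ≥ 2 (or has a self-loop).
The vertices on cycles are {Clio, Galt, Hilo, Ione, Lodi, Mesa, Dover} — 7 in total.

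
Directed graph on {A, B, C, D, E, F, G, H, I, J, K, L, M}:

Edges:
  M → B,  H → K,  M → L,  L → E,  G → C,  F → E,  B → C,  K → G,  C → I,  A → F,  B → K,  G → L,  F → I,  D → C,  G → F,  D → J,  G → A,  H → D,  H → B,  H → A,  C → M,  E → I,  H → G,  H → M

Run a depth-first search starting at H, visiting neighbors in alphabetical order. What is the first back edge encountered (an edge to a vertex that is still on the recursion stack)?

M->B

DFS from H (visiting neighbors in alphabetical order); mark gray on enter, black on exit:
H gray
  A gray
    F gray
      E gray
        I gray
        I black
      E black
      F→I: I black — skip
    F black
  A black
  B gray
    C gray
      C→I: I black — skip
      M gray
        M→B: B is gray → back edge
First back edge: M → B.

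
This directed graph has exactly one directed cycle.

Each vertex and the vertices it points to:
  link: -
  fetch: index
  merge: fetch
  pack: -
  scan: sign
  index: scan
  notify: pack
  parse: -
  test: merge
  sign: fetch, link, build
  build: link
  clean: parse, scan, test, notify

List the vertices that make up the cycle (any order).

scan, sign, fetch, index

DFS with gray/black marking from scan:
scan gray
  sign gray
    fetch gray
      index gray
        index→scan: scan is gray → back edge
Back edge closes the cycle scan → sign → fetch → index → scan; its vertices are {scan, sign, fetch, index}.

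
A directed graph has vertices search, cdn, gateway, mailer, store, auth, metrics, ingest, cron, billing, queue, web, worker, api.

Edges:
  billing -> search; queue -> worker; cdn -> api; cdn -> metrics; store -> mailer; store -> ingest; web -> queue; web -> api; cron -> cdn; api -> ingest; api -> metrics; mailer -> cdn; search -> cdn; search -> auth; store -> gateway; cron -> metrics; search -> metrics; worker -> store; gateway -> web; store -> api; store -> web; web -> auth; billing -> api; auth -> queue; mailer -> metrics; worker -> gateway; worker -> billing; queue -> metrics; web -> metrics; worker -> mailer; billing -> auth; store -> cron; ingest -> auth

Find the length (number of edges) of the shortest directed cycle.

For each vertex v, BFS finds the shortest path from v back to v.
The shortest such closed walk is worker → store → web → queue → worker, length 4.

4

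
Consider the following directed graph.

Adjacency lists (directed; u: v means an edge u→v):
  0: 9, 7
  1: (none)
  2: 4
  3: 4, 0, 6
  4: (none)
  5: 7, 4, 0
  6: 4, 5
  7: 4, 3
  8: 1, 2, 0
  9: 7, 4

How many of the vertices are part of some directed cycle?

A vertex is on a directed cycle iff it belongs to a strongly connected component of size ≥ 2 (or has a self-loop).
The vertices on cycles are {0, 3, 5, 6, 7, 9} — 6 in total.

6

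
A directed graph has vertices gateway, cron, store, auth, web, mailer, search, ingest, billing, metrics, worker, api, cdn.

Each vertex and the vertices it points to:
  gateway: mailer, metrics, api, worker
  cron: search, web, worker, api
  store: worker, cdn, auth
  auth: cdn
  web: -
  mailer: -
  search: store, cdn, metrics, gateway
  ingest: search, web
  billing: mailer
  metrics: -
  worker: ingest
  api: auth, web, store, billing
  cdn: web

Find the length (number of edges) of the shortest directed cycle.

4

For each vertex v, BFS finds the shortest path from v back to v.
The shortest such closed walk is store → worker → ingest → search → store, length 4.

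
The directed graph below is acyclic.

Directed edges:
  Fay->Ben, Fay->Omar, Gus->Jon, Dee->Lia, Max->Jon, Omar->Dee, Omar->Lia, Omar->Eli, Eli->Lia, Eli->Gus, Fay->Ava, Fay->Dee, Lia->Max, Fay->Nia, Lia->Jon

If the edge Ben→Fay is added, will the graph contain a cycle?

Adding Ben→Fay creates a cycle iff Fay can already reach Ben.
Path from Fay: Fay → Ben.
So Fay → … → Ben → Fay is a cycle.

Yes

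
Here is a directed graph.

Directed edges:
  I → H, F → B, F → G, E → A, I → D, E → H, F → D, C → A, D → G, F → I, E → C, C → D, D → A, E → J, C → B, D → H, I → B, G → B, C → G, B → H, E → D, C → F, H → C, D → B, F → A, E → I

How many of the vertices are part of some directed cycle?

7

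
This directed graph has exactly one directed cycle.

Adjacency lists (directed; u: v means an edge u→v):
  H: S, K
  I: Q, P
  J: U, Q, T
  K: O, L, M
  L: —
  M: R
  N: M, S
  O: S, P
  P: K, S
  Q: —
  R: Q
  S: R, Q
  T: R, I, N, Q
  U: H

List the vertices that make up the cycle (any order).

DFS with gray/black marking from K:
K gray
  O gray
    S gray
      R gray
        Q gray
        Q black
      R black
      S→Q: Q black — skip
    S black
    P gray
      P→K: K is gray → back edge
Back edge closes the cycle K → O → P → K; its vertices are {K, O, P}.

K, O, P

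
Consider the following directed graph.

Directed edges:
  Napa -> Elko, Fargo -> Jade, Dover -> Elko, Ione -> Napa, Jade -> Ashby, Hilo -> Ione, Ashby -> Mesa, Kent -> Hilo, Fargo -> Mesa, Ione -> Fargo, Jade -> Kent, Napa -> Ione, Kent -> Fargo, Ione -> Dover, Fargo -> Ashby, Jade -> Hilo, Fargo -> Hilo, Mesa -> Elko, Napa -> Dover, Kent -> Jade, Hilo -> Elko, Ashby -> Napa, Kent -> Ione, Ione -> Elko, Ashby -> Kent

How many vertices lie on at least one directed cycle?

7

A vertex is on a directed cycle iff it belongs to a strongly connected component of size ≥ 2 (or has a self-loop).
The vertices on cycles are {Hilo, Ione, Jade, Kent, Napa, Ashby, Fargo} — 7 in total.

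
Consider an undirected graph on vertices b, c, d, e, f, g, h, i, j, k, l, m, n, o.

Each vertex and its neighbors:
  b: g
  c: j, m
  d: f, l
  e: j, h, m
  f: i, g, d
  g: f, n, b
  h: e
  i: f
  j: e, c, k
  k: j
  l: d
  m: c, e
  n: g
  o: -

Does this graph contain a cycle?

Yes

DFS, tracking each vertex's parent; an edge to a visited non-parent vertex closes a cycle.
Start from n:
visit n (parent –)
  visit g (parent n)
    visit f (parent g)
      visit i (parent f)
        i–f: parent, skip
      f–g: parent, skip
      visit d (parent f)
        d–f: parent, skip
        visit l (parent d)
          l–d: parent, skip
    g–n: parent, skip
    visit b (parent g)
      b–g: parent, skip
visit c (parent –)
  visit j (parent c)
    visit e (parent j)
      e–j: parent, skip
      visit h (parent e)
        h–e: parent, skip
      visit m (parent e)
        m–c: c visited and ≠ parent → cycle
Cycle: c – j – e – m – c.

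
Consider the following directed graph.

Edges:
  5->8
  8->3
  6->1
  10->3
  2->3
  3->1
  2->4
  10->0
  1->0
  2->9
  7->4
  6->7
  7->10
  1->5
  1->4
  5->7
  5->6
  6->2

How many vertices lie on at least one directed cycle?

8

A vertex is on a directed cycle iff it belongs to a strongly connected component of size ≥ 2 (or has a self-loop).
The vertices on cycles are {1, 2, 3, 5, 6, 7, 8, 10} — 8 in total.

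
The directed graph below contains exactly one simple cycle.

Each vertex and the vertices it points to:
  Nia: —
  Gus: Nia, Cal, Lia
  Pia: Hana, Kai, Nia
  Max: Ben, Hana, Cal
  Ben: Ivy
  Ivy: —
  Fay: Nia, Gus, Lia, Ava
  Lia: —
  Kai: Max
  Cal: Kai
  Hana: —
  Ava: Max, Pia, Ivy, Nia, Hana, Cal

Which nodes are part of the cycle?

Cal, Kai, Max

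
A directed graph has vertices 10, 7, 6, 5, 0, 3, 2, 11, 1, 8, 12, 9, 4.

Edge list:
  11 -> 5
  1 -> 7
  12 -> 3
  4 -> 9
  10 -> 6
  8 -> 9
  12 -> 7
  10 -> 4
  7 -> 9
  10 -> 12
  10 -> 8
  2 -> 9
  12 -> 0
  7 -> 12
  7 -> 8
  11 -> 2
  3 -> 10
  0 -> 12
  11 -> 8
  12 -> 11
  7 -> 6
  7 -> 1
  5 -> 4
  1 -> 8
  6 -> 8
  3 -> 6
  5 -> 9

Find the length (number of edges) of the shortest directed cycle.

For each vertex v, BFS finds the shortest path from v back to v.
The shortest such closed walk is 12 → 0 → 12, length 2.

2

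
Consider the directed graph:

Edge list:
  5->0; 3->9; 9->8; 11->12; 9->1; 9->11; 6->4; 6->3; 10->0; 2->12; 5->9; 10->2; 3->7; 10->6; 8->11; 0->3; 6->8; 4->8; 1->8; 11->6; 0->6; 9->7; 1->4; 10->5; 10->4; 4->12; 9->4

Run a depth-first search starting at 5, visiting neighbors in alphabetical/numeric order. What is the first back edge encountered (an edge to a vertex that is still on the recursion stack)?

DFS from 5 (visiting neighbors in alphabetical/numeric order); mark gray on enter, black on exit:
5 gray
  0 gray
    3 gray
      7 gray
      7 black
      9 gray
        1 gray
          4 gray
            8 gray
              11 gray
                6 gray
                  6→3: 3 is gray → back edge
First back edge: 6 → 3.

6->3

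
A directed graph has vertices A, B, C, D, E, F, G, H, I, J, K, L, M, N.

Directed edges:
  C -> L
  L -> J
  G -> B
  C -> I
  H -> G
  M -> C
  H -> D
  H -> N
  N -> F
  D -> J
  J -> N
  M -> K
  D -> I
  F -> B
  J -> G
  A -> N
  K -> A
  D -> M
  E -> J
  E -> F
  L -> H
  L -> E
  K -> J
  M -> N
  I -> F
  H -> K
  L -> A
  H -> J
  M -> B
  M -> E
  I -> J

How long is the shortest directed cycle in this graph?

For each vertex v, BFS finds the shortest path from v back to v.
The shortest such closed walk is L → H → D → M → C → L, length 5.

5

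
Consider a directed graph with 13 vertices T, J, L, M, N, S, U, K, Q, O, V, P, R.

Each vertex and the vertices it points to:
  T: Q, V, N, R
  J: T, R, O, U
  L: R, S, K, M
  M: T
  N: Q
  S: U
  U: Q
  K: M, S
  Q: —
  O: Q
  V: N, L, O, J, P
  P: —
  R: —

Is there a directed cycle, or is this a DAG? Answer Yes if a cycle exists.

Yes

DFS with white/gray/black marking, starting from Q:
Q gray
Q black
T gray
  T→Q: Q black — skip
  V gray
    N gray
      N→Q: Q black — skip
    N black
    L gray
      R gray
      R black
      S gray
        U gray
          U→Q: Q black — skip
        U black
      S black
      K gray
        M gray
          M→T: T is gray → back edge
Back edge found, so a cycle exists: T → V → L → K → M → T.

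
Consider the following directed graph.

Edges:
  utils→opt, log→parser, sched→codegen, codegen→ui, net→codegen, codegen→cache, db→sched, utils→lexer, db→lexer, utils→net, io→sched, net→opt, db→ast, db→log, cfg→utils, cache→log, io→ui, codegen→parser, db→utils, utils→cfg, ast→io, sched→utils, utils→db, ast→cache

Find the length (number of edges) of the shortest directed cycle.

For each vertex v, BFS finds the shortest path from v back to v.
The shortest such closed walk is cfg → utils → cfg, length 2.

2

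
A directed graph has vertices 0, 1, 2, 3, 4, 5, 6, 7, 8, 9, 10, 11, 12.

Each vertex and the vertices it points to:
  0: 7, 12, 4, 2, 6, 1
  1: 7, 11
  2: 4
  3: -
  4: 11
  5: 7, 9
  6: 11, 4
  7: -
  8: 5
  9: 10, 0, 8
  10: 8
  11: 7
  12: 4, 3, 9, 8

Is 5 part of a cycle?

5 is on a cycle iff 5 can reach itself via ≥1 edge.
5 → 9 → 8 → 5 — yes.

Yes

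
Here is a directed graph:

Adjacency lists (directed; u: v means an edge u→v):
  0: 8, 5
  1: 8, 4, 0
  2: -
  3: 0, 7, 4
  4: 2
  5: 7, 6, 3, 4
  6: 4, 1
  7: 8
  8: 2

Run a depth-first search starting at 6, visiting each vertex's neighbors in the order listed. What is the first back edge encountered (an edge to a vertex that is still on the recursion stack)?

5→6

DFS from 6 (visiting each vertex's neighbors in the order listed); mark gray on enter, black on exit:
6 gray
  4 gray
    2 gray
    2 black
  4 black
  1 gray
    8 gray
      8→2: 2 black — skip
    8 black
    1→4: 4 black — skip
    0 gray
      0→8: 8 black — skip
      5 gray
        7 gray
          7→8: 8 black — skip
        7 black
        5→6: 6 is gray → back edge
First back edge: 5 → 6.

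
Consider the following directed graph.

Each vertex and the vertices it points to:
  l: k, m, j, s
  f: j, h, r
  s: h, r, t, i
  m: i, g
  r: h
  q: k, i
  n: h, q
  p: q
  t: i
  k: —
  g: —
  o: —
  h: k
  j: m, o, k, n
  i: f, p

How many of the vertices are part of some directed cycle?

A vertex is on a directed cycle iff it belongs to a strongly connected component of size ≥ 2 (or has a self-loop).
The vertices on cycles are {f, i, j, m, n, p, q} — 7 in total.

7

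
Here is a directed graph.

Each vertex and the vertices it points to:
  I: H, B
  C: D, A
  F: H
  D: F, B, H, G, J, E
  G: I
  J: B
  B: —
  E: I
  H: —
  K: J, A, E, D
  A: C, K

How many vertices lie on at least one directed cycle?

3

A vertex is on a directed cycle iff it belongs to a strongly connected component of size ≥ 2 (or has a self-loop).
The vertices on cycles are {A, C, K} — 3 in total.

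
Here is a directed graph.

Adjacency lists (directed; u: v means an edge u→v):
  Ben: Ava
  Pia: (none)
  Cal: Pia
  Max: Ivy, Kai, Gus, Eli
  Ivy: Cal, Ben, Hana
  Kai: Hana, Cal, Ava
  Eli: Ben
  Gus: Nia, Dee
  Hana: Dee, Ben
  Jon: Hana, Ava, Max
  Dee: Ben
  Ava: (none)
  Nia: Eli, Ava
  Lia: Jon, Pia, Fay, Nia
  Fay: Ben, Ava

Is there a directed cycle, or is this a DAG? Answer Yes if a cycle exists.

No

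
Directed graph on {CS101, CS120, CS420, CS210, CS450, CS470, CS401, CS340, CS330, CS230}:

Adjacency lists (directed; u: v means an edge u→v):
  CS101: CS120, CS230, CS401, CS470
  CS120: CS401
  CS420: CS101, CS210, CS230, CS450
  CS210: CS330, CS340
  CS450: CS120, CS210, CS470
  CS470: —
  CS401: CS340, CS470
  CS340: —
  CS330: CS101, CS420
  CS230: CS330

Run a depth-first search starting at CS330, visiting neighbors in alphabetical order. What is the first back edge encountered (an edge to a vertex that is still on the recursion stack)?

CS230→CS330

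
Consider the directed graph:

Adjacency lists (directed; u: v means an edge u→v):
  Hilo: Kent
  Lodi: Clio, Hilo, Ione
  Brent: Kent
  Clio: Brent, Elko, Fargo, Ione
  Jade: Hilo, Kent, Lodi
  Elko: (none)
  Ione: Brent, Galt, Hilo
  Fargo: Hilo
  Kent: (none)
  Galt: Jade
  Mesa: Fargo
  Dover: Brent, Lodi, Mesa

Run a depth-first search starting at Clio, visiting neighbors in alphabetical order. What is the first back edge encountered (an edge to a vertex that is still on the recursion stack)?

Lodi->Clio

DFS from Clio (visiting neighbors in alphabetical order); mark gray on enter, black on exit:
Clio gray
  Brent gray
    Kent gray
    Kent black
  Brent black
  Elko gray
  Elko black
  Fargo gray
    Hilo gray
      Hilo→Kent: Kent black — skip
    Hilo black
  Fargo black
  Ione gray
    Ione→Brent: Brent black — skip
    Galt gray
      Jade gray
        Jade→Hilo: Hilo black — skip
        Jade→Kent: Kent black — skip
        Lodi gray
          Lodi→Clio: Clio is gray → back edge
First back edge: Lodi → Clio.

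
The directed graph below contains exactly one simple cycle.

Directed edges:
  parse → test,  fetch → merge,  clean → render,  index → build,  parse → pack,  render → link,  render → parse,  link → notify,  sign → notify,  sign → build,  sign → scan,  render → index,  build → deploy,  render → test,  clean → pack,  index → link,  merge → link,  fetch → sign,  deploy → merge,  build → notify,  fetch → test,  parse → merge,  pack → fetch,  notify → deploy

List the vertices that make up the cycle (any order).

DFS with gray/black marking from merge:
merge gray
  link gray
    notify gray
      deploy gray
        deploy→merge: merge is gray → back edge
Back edge closes the cycle merge → link → notify → deploy → merge; its vertices are {link, merge, deploy, notify}.

link, merge, deploy, notify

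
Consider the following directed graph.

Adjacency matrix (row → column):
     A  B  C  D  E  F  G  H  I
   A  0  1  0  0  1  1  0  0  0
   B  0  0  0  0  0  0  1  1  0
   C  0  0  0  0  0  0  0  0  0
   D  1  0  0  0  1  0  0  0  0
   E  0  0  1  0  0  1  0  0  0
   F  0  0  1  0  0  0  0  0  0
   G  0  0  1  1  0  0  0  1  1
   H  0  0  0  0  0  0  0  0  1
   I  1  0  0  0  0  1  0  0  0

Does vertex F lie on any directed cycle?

No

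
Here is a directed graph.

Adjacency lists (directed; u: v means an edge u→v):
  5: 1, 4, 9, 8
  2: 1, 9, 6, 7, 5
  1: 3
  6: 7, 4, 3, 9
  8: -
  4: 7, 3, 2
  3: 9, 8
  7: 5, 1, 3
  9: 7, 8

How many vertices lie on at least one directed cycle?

8

A vertex is on a directed cycle iff it belongs to a strongly connected component of size ≥ 2 (or has a self-loop).
The vertices on cycles are {1, 2, 3, 4, 5, 6, 7, 9} — 8 in total.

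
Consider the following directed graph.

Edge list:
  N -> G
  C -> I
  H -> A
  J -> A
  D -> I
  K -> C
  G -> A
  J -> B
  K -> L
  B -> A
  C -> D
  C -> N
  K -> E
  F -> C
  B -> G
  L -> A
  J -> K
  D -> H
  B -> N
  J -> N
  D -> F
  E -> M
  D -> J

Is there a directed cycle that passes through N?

No

N lies on a cycle iff there is a path from N back to itself.
Exploring from N, it never reaches itself; equivalently, its strongly connected component is a singleton.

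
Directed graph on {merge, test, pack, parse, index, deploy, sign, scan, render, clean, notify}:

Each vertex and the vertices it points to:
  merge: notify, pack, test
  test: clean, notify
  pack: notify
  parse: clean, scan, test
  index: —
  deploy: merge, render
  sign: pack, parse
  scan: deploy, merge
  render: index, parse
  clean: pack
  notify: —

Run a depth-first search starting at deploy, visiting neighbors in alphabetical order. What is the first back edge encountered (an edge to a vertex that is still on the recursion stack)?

DFS from deploy (visiting neighbors in alphabetical order); mark gray on enter, black on exit:
deploy gray
  merge gray
    notify gray
    notify black
    pack gray
      pack→notify: notify black — skip
    pack black
    test gray
      clean gray
        clean→pack: pack black — skip
      clean black
      test→notify: notify black — skip
    test black
  merge black
  render gray
    index gray
    index black
    parse gray
      parse→clean: clean black — skip
      scan gray
        scan→deploy: deploy is gray → back edge
First back edge: scan → deploy.

scan->deploy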